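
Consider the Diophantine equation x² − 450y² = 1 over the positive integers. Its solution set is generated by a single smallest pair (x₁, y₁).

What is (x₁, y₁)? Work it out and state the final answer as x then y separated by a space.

d=450: √d = [21; 4,1,2,4,2,1,4,42] (ℓ=8, even), read p_7/q_7
k=0  a_k=21  p_k/q_k = 21/1
k=1  a_k=4  p_k/q_k = 85/4
k=2  a_k=1  p_k/q_k = 106/5
…
k=6  a_k=1  p_k/q_k = 4179/197
k=7  a_k=4  p_k/q_k = 19601/924
→ (19601, 924).  Check: 19601²=384199201, 450·924²=384199200, difference 1.

19601 924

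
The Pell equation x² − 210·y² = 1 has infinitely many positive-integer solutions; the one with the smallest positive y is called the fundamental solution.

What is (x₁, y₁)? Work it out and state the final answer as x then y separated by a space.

29 2

√210 → a₀=14, period (2,28); ℓ=2 even so k=1
step 0: (14, 1)  from 14·(1,0) + (0,1)
step 1: (29, 2)  from 2·(14,1) + (1,0)
→ (29, 2).  Check: 29²=841, 210·2²=840, difference 1.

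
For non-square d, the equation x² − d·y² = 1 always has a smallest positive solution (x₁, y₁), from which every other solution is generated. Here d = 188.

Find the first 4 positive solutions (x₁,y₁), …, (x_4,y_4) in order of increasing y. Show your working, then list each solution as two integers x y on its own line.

4607 336
42448897 3095904
391124132351 28525659120
3603817713033217 262835420035776

√188 → a₀=13, period (1,2,2,6,2,2,1,26); ℓ=8 even so k=7
step 0: (13, 1)  from 13·(1,0) + (0,1)
…
step 3: (96, 7)  from 2·(41,3) + (14,1)
…
step 6: (3277, 239)  from 2·(1330,97) + (617,45)
step 7: (4607, 336)  from 1·(3277,239) + (1330,97)
(x₁, y₁) = (4607, 336);  4607² − 188·336² = 1 ✓
(4607+336√188)^2 = 42448897 + 3095904√188
(4607+336√188)^3 = 391124132351 + 28525659120√188
(4607+336√188)^4 = 3603817713033217 + 262835420035776√188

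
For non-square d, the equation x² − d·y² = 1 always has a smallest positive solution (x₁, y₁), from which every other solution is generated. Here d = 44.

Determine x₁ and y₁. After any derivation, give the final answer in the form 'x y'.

d=44: √d = [6; 1,1,1,2,1,1,1,12] (ℓ=8, even), read p_7/q_7
k=0  a_k=6  p_k/q_k = 6/1
…
k=6  a_k=1  p_k/q_k = 126/19
k=7  a_k=1  p_k/q_k = 199/30
(x₁, y₁) = (199, 30);  199² − 44·30² = 1 ✓

199 30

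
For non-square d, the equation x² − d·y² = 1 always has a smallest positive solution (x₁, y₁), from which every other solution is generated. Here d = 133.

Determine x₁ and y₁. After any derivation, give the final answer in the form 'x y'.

2588599 224460

[11; 1,1,7,5,1,…,1,1,22] for √133; ℓ=16 ⇒ convergent index 15
k=0  a_k=11  p_k/q_k = 11/1
k=1  a_k=1  p_k/q_k = 12/1
…
k=3  a_k=7  p_k/q_k = 173/15
k=4  a_k=5  p_k/q_k = 888/77
k=5  a_k=1  p_k/q_k = 1061/92
k=6  a_k=1  p_k/q_k = 1949/169
k=7  a_k=1  p_k/q_k = 3010/261
k=8  a_k=2  p_k/q_k = 7969/691
k=9  a_k=1  p_k/q_k = 10979/952
k=10  a_k=1  p_k/q_k = 18948/1643
k=11  a_k=1  p_k/q_k = 29927/2595
k=12  a_k=5  p_k/q_k = 168583/14618
k=13  a_k=7  p_k/q_k = 1210008/104921
k=14  a_k=1  p_k/q_k = 1378591/119539
k=15  a_k=1  p_k/q_k = 2588599/224460
→ (2588599, 224460).  Check: 2588599²=6700844782801, 133·224460²=6700844782800, difference 1.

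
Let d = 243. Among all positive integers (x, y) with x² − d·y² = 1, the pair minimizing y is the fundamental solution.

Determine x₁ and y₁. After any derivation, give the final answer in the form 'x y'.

70226 4505

√243 → a₀=15, period (1,1,2,3,15,3,2,1,1,30); ℓ=10 even so k=9
step 0: (15, 1)  from 15·(1,0) + (0,1)
…
step 2: (31, 2)  from 1·(16,1) + (15,1)
step 3: (78, 5)  from 2·(31,2) + (16,1)
…
step 5: (4053, 260)  from 15·(265,17) + (78,5)
…
step 7: (28901, 1854)  from 2·(12424,797) + (4053,260)
step 8: (41325, 2651)  from 1·(28901,1854) + (12424,797)
step 9: (70226, 4505)  from 1·(41325,2651) + (28901,1854)
fundamental: x₁=70226, y₁=4505  (since 4931691076 − 243·20295025 = 1)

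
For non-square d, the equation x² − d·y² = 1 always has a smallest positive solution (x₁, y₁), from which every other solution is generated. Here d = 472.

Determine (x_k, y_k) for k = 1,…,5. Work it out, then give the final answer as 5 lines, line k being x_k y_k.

306917 14127
188396089777 8671632918
115643925371868101 5322943120573485
70986173286526887819457 3267403467465432958572
43573726693046301732396700037 2005643340042853631571511563

[21; 1,2,1,1,1,…,2,1,42] for √472; ℓ=14 ⇒ convergent index 13
k=0  a_k=21  p_k/q_k = 21/1
k=1  a_k=1  p_k/q_k = 22/1
…
k=3  a_k=1  p_k/q_k = 87/4
…
k=5  a_k=1  p_k/q_k = 239/11
k=6  a_k=4  p_k/q_k = 1108/51
k=7  a_k=5  p_k/q_k = 5779/266
…
k=9  a_k=1  p_k/q_k = 30003/1381
…
k=12  a_k=2  p_k/q_k = 222687/10250
k=13  a_k=1  p_k/q_k = 306917/14127
(x₁, y₁) = (306917, 14127);  306917² − 472·14127² = 1 ✓
n=2: (306917,14127)∘(306917,14127) = (306917·306917+472·14127·14127, 306917·14127+14127·306917) = (188396089777,8671632918)
n=3: (188396089777,8671632918)∘(306917,14127) = (306917·188396089777+472·14127·8671632918, 306917·8671632918+14127·188396089777) = (115643925371868101,5322943120573485)
n=4: (115643925371868101,5322943120573485)∘(306917,14127) = (306917·115643925371868101+472·14127·5322943120573485, 306917·5322943120573485+14127·115643925371868101) = (70986173286526887819457,3267403467465432958572)
n=5: (70986173286526887819457,3267403467465432958572)∘(306917,14127) = (306917·70986173286526887819457+472·14127·3267403467465432958572, 306917·3267403467465432958572+14127·70986173286526887819457) = (43573726693046301732396700037,2005643340042853631571511563)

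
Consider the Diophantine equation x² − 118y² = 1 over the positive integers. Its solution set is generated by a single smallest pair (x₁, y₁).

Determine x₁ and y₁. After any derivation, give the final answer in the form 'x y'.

√118 → a₀=10, period (1,6,3,2,10,2,3,6,1,20); ℓ=10 even so k=9
step 0: (10, 1)  from 10·(1,0) + (0,1)
…
step 5: (5779, 532)  from 10·(554,51) + (239,22)
step 6: (12112, 1115)  from 2·(5779,532) + (554,51)
…
step 8: (264802, 24377)  from 6·(42115,3877) + (12112,1115)
step 9: (306917, 28254)  from 1·(264802,24377) + (42115,3877)
(x₁, y₁) = (306917, 28254);  306917² − 118·28254² = 1 ✓

306917 28254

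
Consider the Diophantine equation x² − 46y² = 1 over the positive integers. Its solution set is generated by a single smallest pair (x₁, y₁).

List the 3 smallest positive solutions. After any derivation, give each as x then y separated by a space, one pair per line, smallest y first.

√46 = [6; 1,3,1,1,2,6,2,1,1,3,1,12, …], period ℓ=12 (even) → k=11
a_0=6:  p_0=6·1+0=6,  q_0=6·0+1=1
a_1=1:  p_1=1·6+1=7,  q_1=1·1+0=1
…
a_3=1:  p_3=1·27+7=34,  q_3=1·4+1=5
…
a_10=3:  p_10=3·5297+3147=19038,  q_10=3·781+464=2807
a_11=1:  p_11=1·19038+5297=24335,  q_11=1·2807+781=3588
→ (24335, 3588).  Check: 24335²=592192225, 46·3588²=592192224, difference 1.
n=2: (24335,3588)∘(24335,3588) = (24335·24335+46·3588·3588, 24335·3588+3588·24335) = (1184384449,174627960)
n=3: (1184384449,174627960)∘(24335,3588) = (24335·1184384449+46·3588·174627960, 24335·174627960+3588·1184384449) = (57643991108495,8499142809612)

24335 3588
1184384449 174627960
57643991108495 8499142809612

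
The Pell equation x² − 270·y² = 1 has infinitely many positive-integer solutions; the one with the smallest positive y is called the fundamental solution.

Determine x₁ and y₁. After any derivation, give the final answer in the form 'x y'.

5291 322

[16; 2,3,6,3,2,32] for √270; ℓ=6 ⇒ convergent index 5
step 0: (16, 1)  from 16·(1,0) + (0,1)
…
step 2: (115, 7)  from 3·(33,2) + (16,1)
step 3: (723, 44)  from 6·(115,7) + (33,2)
step 4: (2284, 139)  from 3·(723,44) + (115,7)
step 5: (5291, 322)  from 2·(2284,139) + (723,44)
(x₁, y₁) = (5291, 322);  5291² − 270·322² = 1 ✓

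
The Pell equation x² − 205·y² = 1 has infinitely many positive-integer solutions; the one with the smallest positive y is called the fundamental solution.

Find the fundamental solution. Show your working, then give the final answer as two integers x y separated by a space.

39689 2772

d=205: √d = [14; 3,6,1,4,1,6,3,28] (ℓ=8, even), read p_7/q_7
k=0  a_k=14  p_k/q_k = 14/1
k=1  a_k=3  p_k/q_k = 43/3
k=2  a_k=6  p_k/q_k = 272/19
k=3  a_k=1  p_k/q_k = 315/22
k=4  a_k=4  p_k/q_k = 1532/107
k=5  a_k=1  p_k/q_k = 1847/129
k=6  a_k=6  p_k/q_k = 12614/881
k=7  a_k=3  p_k/q_k = 39689/2772
(x₁, y₁) = (39689, 2772);  39689² − 205·2772² = 1 ✓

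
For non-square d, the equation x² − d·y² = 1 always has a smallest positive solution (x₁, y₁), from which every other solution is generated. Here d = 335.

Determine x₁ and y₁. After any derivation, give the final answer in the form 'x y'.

604 33

d=335: √d = [18; 3,3,3,36] (ℓ=4, even), read p_3/q_3
step 0: (18, 1)  from 18·(1,0) + (0,1)
step 1: (55, 3)  from 3·(18,1) + (1,0)
step 2: (183, 10)  from 3·(55,3) + (18,1)
step 3: (604, 33)  from 3·(183,10) + (55,3)
fundamental: x₁=604, y₁=33  (since 364816 − 335·1089 = 1)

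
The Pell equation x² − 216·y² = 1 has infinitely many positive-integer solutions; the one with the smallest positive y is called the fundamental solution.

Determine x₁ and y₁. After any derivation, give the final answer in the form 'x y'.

√216 = [14; 1,2,3,2,1,28, …], period ℓ=6 (even) → k=5
i=0: a=14 ⇒ p=14, q=1
i=1: a=1 ⇒ p=15, q=1
i=2: a=2 ⇒ p=44, q=3
i=3: a=3 ⇒ p=147, q=10
i=4: a=2 ⇒ p=338, q=23
i=5: a=1 ⇒ p=485, q=33
fundamental: x₁=485, y₁=33  (since 235225 − 216·1089 = 1)

485 33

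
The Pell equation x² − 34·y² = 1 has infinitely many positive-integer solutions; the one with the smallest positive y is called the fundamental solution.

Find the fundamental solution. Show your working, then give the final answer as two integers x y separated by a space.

d=34: √d = [5; 1,4,1,10] (ℓ=4, even), read p_3/q_3
a_0=5:  p_0=5·1+0=5,  q_0=5·0+1=1
a_1=1:  p_1=1·5+1=6,  q_1=1·1+0=1
a_2=4:  p_2=4·6+5=29,  q_2=4·1+1=5
a_3=1:  p_3=1·29+6=35,  q_3=1·5+1=6
→ (35, 6).  Check: 35²=1225, 34·6²=1224, difference 1.

35 6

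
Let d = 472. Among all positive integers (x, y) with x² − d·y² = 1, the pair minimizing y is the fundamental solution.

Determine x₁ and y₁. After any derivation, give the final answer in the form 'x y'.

306917 14127

√472 → a₀=21, period (1,2,1,1,1,…,2,1,42); ℓ=14 even so k=13
step 0: (21, 1)  from 21·(1,0) + (0,1)
…
step 3: (87, 4)  from 1·(65,3) + (22,1)
…
step 5: (239, 11)  from 1·(152,7) + (87,4)
…
step 8: (24224, 1115)  from 4·(5779,266) + (1108,51)
step 9: (30003, 1381)  from 1·(24224,1115) + (5779,266)
step 10: (54227, 2496)  from 1·(30003,1381) + (24224,1115)
…
step 12: (222687, 10250)  from 2·(84230,3877) + (54227,2496)
step 13: (306917, 14127)  from 1·(222687,10250) + (84230,3877)
→ (306917, 14127).  Check: 306917²=94198044889, 472·14127²=94198044888, difference 1.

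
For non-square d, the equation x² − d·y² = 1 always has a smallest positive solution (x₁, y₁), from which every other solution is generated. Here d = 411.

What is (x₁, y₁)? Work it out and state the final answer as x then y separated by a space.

√411 → a₀=20, period (3,1,1,1,19,1,1,1,3,40); ℓ=10 even so k=9
step 0: (20, 1)  from 20·(1,0) + (0,1)
step 1: (61, 3)  from 3·(20,1) + (1,0)
step 2: (81, 4)  from 1·(61,3) + (20,1)
step 3: (142, 7)  from 1·(81,4) + (61,3)
…
step 5: (4379, 216)  from 19·(223,11) + (142,7)
…
step 7: (8981, 443)  from 1·(4602,227) + (4379,216)
step 8: (13583, 670)  from 1·(8981,443) + (4602,227)
step 9: (49730, 2453)  from 3·(13583,670) + (8981,443)
→ (49730, 2453).  Check: 49730²=2473072900, 411·2453²=2473072899, difference 1.

49730 2453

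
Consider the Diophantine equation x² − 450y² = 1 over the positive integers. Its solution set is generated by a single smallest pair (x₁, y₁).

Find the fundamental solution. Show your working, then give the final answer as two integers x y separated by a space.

19601 924

√450 → a₀=21, period (4,1,2,4,2,1,4,42); ℓ=8 even so k=7
step 0: (21, 1)  from 21·(1,0) + (0,1)
step 1: (85, 4)  from 4·(21,1) + (1,0)
step 2: (106, 5)  from 1·(85,4) + (21,1)
step 3: (297, 14)  from 2·(106,5) + (85,4)
step 4: (1294, 61)  from 4·(297,14) + (106,5)
step 5: (2885, 136)  from 2·(1294,61) + (297,14)
step 6: (4179, 197)  from 1·(2885,136) + (1294,61)
step 7: (19601, 924)  from 4·(4179,197) + (2885,136)
→ (19601, 924).  Check: 19601²=384199201, 450·924²=384199200, difference 1.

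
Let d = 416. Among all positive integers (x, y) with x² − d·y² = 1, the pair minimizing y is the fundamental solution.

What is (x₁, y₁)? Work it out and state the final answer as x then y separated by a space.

5201 255

√416 = [20; 2,1,1,9,1,1,2,40, …], period ℓ=8 (even) → k=7
a_0=20:  p_0=20·1+0=20,  q_0=20·0+1=1
…
a_3=1:  p_3=1·61+41=102,  q_3=1·3+2=5
…
a_6=1:  p_6=1·1081+979=2060,  q_6=1·53+48=101
a_7=2:  p_7=2·2060+1081=5201,  q_7=2·101+53=255
(x₁, y₁) = (5201, 255);  5201² − 416·255² = 1 ✓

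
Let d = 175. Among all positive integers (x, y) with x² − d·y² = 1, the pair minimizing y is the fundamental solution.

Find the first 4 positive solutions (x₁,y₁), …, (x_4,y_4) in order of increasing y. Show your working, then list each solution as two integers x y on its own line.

√175 → a₀=13, period (4,2,1,2,4,26); ℓ=6 even so k=5
step 0: (13, 1)  from 13·(1,0) + (0,1)
…
step 2: (119, 9)  from 2·(53,4) + (13,1)
step 3: (172, 13)  from 1·(119,9) + (53,4)
step 4: (463, 35)  from 2·(172,13) + (119,9)
step 5: (2024, 153)  from 4·(463,35) + (172,13)
fundamental: x₁=2024, y₁=153  (since 4096576 − 175·23409 = 1)
(x_2, y_2) = (2024·2024 + 175·153·153, 2024·153 + 153·2024) = (8193151, 619344)
(x_3, y_3) = (2024·8193151 + 175·153·619344, 2024·619344 + 153·8193151) = (33165873224, 2507104359)
(x_4, y_4) = (2024·33165873224 + 175·153·2507104359, 2024·2507104359 + 153·33165873224) = (134255446617601, 10148757825888)

2024 153
8193151 619344
33165873224 2507104359
134255446617601 10148757825888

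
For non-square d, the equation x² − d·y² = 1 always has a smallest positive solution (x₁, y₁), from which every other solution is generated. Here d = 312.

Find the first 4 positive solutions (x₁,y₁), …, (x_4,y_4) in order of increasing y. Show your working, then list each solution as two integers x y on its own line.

53 3
5617 318
595349 33705
63101377 3572412

√312 → a₀=17, period (1,1,1,34); ℓ=4 even so k=3
a_0=17:  p_0=17·1+0=17,  q_0=17·0+1=1
…
a_2=1:  p_2=1·18+17=35,  q_2=1·1+1=2
a_3=1:  p_3=1·35+18=53,  q_3=1·2+1=3
→ (53, 3).  Check: 53²=2809, 312·3²=2808, difference 1.
n=2: (53,3)∘(53,3) = (53·53+312·3·3, 53·3+3·53) = (5617,318)
n=3: (5617,318)∘(53,3) = (53·5617+312·3·318, 53·318+3·5617) = (595349,33705)
n=4: (595349,33705)∘(53,3) = (53·595349+312·3·33705, 53·33705+3·595349) = (63101377,3572412)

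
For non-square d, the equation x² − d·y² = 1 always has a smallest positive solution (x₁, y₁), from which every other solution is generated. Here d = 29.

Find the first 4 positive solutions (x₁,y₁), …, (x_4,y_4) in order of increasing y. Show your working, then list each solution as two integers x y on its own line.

9801 1820
192119201 35675640
3765920568201 699313893460
73819574785756801 13707950903927280

[5; 2,1,1,2,10] for √29; ℓ=5 ⇒ convergent index 9
a_0=5:  p_0=5·1+0=5,  q_0=5·0+1=1
a_1=2:  p_1=2·5+1=11,  q_1=2·1+0=2
…
a_5=10:  p_5=10·70+27=727,  q_5=10·13+5=135
a_6=2:  p_6=2·727+70=1524,  q_6=2·135+13=283
…
a_8=1:  p_8=1·2251+1524=3775,  q_8=1·418+283=701
a_9=2:  p_9=2·3775+2251=9801,  q_9=2·701+418=1820
fundamental: x₁=9801, y₁=1820  (since 96059601 − 29·3312400 = 1)
(x_2, y_2) = (9801·9801 + 29·1820·1820, 9801·1820 + 1820·9801) = (192119201, 35675640)
(x_3, y_3) = (9801·192119201 + 29·1820·35675640, 9801·35675640 + 1820·192119201) = (3765920568201, 699313893460)
(x_4, y_4) = (9801·3765920568201 + 29·1820·699313893460, 9801·699313893460 + 1820·3765920568201) = (73819574785756801, 13707950903927280)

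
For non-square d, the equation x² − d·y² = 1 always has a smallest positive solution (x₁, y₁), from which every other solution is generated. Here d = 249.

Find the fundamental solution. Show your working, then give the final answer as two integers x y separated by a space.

[15; 1,3,1,1,5,…,3,1,30] for √249; ℓ=16 ⇒ convergent index 15
k=0  a_k=15  p_k/q_k = 15/1
k=1  a_k=1  p_k/q_k = 16/1
k=2  a_k=3  p_k/q_k = 63/4
k=3  a_k=1  p_k/q_k = 79/5
k=4  a_k=1  p_k/q_k = 142/9
…
k=9  a_k=3  p_k/q_k = 113835/7214
…
k=14  a_k=3  p_k/q_k = 6669699/422675
k=15  a_k=1  p_k/q_k = 8553815/542076
→ (8553815, 542076).  Check: 8553815²=73167751054225, 249·542076²=73167751054224, difference 1.

8553815 542076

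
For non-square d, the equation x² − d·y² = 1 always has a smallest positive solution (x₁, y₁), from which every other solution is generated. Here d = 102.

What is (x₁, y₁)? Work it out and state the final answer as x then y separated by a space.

√102 → a₀=10, period (10,20); ℓ=2 even so k=1
step 0: (10, 1)  from 10·(1,0) + (0,1)
step 1: (101, 10)  from 10·(10,1) + (1,0)
(x₁, y₁) = (101, 10);  101² − 102·10² = 1 ✓

101 10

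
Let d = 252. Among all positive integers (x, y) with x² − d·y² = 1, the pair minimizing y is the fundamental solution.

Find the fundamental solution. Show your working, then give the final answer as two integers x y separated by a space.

√252 = [15; 1,6,1,30, …], period ℓ=4 (even) → k=3
k=0  a_k=15  p_k/q_k = 15/1
k=1  a_k=1  p_k/q_k = 16/1
k=2  a_k=6  p_k/q_k = 111/7
k=3  a_k=1  p_k/q_k = 127/8
→ (127, 8).  Check: 127²=16129, 252·8²=16128, difference 1.

127 8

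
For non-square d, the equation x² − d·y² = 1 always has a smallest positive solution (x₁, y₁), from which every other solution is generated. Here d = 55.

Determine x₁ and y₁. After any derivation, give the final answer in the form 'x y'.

d=55: √d = [7; 2,2,2,14] (ℓ=4, even), read p_3/q_3
i=0: a=7 ⇒ p=7, q=1
i=1: a=2 ⇒ p=15, q=2
i=2: a=2 ⇒ p=37, q=5
i=3: a=2 ⇒ p=89, q=12
→ (89, 12).  Check: 89²=7921, 55·12²=7920, difference 1.

89 12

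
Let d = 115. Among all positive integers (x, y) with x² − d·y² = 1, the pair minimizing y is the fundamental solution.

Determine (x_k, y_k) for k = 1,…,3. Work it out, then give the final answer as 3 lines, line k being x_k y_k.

d=115: √d = [10; 1,2,1,1,1,1,1,2,1,20] (ℓ=10, even), read p_9/q_9
a_0=10:  p_0=10·1+0=10,  q_0=10·0+1=1
…
a_3=1:  p_3=1·32+11=43,  q_3=1·3+1=4
a_4=1:  p_4=1·43+32=75,  q_4=1·4+3=7
…
a_7=1:  p_7=1·193+118=311,  q_7=1·18+11=29
a_8=2:  p_8=2·311+193=815,  q_8=2·29+18=76
a_9=1:  p_9=1·815+311=1126,  q_9=1·76+29=105
(x₁, y₁) = (1126, 105);  1126² − 115·105² = 1 ✓
n=2: (1126,105)∘(1126,105) = (1126·1126+115·105·105, 1126·105+105·1126) = (2535751,236460)
n=3: (2535751,236460)∘(1126,105) = (1126·2535751+115·105·236460, 1126·236460+105·2535751) = (5710510126,532507815)

1126 105
2535751 236460
5710510126 532507815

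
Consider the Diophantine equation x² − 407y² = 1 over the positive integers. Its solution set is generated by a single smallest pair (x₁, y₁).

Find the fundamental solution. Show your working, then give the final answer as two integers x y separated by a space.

2663 132

√407 = [20; 5,1,2,1,5,40, …], period ℓ=6 (even) → k=5
a_0=20:  p_0=20·1+0=20,  q_0=20·0+1=1
a_1=5:  p_1=5·20+1=101,  q_1=5·1+0=5
…
a_3=2:  p_3=2·121+101=343,  q_3=2·6+5=17
a_4=1:  p_4=1·343+121=464,  q_4=1·17+6=23
a_5=5:  p_5=5·464+343=2663,  q_5=5·23+17=132
(x₁, y₁) = (2663, 132);  2663² − 407·132² = 1 ✓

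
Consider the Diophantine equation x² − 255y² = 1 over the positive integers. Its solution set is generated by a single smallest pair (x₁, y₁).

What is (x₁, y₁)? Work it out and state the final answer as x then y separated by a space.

[15; 1,30] for √255; ℓ=2 ⇒ convergent index 1
i=0: a=15 ⇒ p=15, q=1
i=1: a=1 ⇒ p=16, q=1
→ (16, 1).  Check: 16²=256, 255·1²=255, difference 1.

16 1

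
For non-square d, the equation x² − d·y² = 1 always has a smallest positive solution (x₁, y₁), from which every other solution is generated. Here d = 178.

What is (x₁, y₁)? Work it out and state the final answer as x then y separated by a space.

1601 120

√178 → a₀=13, period (2,1,12,1,2,26); ℓ=6 even so k=5
k=0  a_k=13  p_k/q_k = 13/1
…
k=2  a_k=1  p_k/q_k = 40/3
…
k=4  a_k=1  p_k/q_k = 547/41
k=5  a_k=2  p_k/q_k = 1601/120
fundamental: x₁=1601, y₁=120  (since 2563201 − 178·14400 = 1)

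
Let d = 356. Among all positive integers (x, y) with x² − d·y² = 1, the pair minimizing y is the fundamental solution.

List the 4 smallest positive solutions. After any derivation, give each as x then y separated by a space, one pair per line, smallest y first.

[18; 1,6,1,1,2,…,6,1,36] for √356; ℓ=14 ⇒ convergent index 13
step 0: (18, 1)  from 18·(1,0) + (0,1)
step 1: (19, 1)  from 1·(18,1) + (1,0)
step 2: (132, 7)  from 6·(19,1) + (18,1)
step 3: (151, 8)  from 1·(132,7) + (19,1)
…
step 5: (717, 38)  from 2·(283,15) + (151,8)
…
step 7: (8717, 462)  from 8·(1000,53) + (717,38)
step 8: (9717, 515)  from 1·(8717,462) + (1000,53)
step 9: (28151, 1492)  from 2·(9717,515) + (8717,462)
step 10: (37868, 2007)  from 1·(28151,1492) + (9717,515)
…
step 12: (433982, 23001)  from 6·(66019,3499) + (37868,2007)
step 13: (500001, 26500)  from 1·(433982,23001) + (66019,3499)
→ (500001, 26500).  Check: 500001²=250001000001, 356·26500²=250001000000, difference 1.
(500001+26500√356)^2 = 500002000001 + 26500053000√356
(500001+26500√356)^3 = 500003000004500001 + 26500106000079500√356
(500001+26500√356)^4 = 500004000010000008000001 + 26500159000265000106000√356

500001 26500
500002000001 26500053000
500003000004500001 26500106000079500
500004000010000008000001 26500159000265000106000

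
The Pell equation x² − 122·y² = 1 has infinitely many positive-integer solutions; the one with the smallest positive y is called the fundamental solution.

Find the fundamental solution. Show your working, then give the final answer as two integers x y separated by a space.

243 22

[11; 22] for √122; ℓ=1 ⇒ convergent index 1
i=0: a=11 ⇒ p=11, q=1
i=1: a=22 ⇒ p=243, q=22
(x₁, y₁) = (243, 22);  243² − 122·22² = 1 ✓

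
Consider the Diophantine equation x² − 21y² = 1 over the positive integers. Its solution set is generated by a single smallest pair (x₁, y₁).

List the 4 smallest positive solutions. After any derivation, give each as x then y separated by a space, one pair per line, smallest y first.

55 12
6049 1320
665335 145188
73180801 15969360

d=21: √d = [4; 1,1,2,1,1,8] (ℓ=6, even), read p_5/q_5
i=0: a=4 ⇒ p=4, q=1
i=1: a=1 ⇒ p=5, q=1
…
i=4: a=1 ⇒ p=32, q=7
i=5: a=1 ⇒ p=55, q=12
→ (55, 12).  Check: 55²=3025, 21·12²=3024, difference 1.
n=2: (55,12)∘(55,12) = (55·55+21·12·12, 55·12+12·55) = (6049,1320)
n=3: (6049,1320)∘(55,12) = (55·6049+21·12·1320, 55·1320+12·6049) = (665335,145188)
n=4: (665335,145188)∘(55,12) = (55·665335+21·12·145188, 55·145188+12·665335) = (73180801,15969360)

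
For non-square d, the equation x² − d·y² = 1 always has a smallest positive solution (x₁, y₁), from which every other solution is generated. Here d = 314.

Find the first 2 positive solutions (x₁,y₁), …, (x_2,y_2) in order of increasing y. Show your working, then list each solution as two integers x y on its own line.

392499 22150
308110930001 17387705700

√314 = [17; 1,2,1,1,2,1,34, …], period ℓ=7 (odd) → k=13
k=0  a_k=17  p_k/q_k = 17/1
…
k=3  a_k=1  p_k/q_k = 71/4
k=4  a_k=1  p_k/q_k = 124/7
…
k=6  a_k=1  p_k/q_k = 443/25
…
k=8  a_k=1  p_k/q_k = 15824/893
k=9  a_k=2  p_k/q_k = 47029/2654
…
k=11  a_k=1  p_k/q_k = 109882/6201
k=12  a_k=2  p_k/q_k = 282617/15949
k=13  a_k=1  p_k/q_k = 392499/22150
fundamental: x₁=392499, y₁=22150  (since 154055465001 − 314·490622500 = 1)
n=2: (392499,22150)∘(392499,22150) = (392499·392499+314·22150·22150, 392499·22150+22150·392499) = (308110930001,17387705700)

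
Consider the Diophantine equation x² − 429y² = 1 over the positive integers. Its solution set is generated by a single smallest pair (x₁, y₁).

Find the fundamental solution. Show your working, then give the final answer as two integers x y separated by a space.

√429 → a₀=20, period (1,2,2,9,1,12,1,9,2,2,1,40); ℓ=12 even so k=11
k=0  a_k=20  p_k/q_k = 20/1
…
k=2  a_k=2  p_k/q_k = 62/3
k=3  a_k=2  p_k/q_k = 145/7
…
k=6  a_k=12  p_k/q_k = 19511/942
k=7  a_k=1  p_k/q_k = 21023/1015
k=8  a_k=9  p_k/q_k = 208718/10077
…
k=10  a_k=2  p_k/q_k = 1085636/52415
k=11  a_k=1  p_k/q_k = 1524095/73584
→ (1524095, 73584).  Check: 1524095²=2322865569025, 429·73584²=2322865569024, difference 1.

1524095 73584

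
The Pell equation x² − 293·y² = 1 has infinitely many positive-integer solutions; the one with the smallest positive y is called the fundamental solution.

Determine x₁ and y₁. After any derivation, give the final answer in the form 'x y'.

√293 = [17; 8,1,1,8,34, …], period ℓ=5 (odd) → k=9
k=0  a_k=17  p_k/q_k = 17/1
k=1  a_k=8  p_k/q_k = 137/8
k=2  a_k=1  p_k/q_k = 154/9
…
k=4  a_k=8  p_k/q_k = 2482/145
…
k=6  a_k=8  p_k/q_k = 679914/39721
k=7  a_k=1  p_k/q_k = 764593/44668
k=8  a_k=1  p_k/q_k = 1444507/84389
k=9  a_k=8  p_k/q_k = 12320649/719780
fundamental: x₁=12320649, y₁=719780  (since 151798391781201 − 293·518083248400 = 1)

12320649 719780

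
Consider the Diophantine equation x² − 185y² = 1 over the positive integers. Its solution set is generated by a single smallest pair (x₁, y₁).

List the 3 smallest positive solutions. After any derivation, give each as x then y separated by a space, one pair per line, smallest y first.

9249 680
171088001 12578640
3164785833249 232679682040

d=185: √d = [13; 1,1,1,1,26] (ℓ=5, odd), read p_9/q_9
i=0: a=13 ⇒ p=13, q=1
i=1: a=1 ⇒ p=14, q=1
i=2: a=1 ⇒ p=27, q=2
…
i=4: a=1 ⇒ p=68, q=5
i=5: a=26 ⇒ p=1809, q=133
i=6: a=1 ⇒ p=1877, q=138
i=7: a=1 ⇒ p=3686, q=271
i=8: a=1 ⇒ p=5563, q=409
i=9: a=1 ⇒ p=9249, q=680
→ (9249, 680).  Check: 9249²=85544001, 185·680²=85544000, difference 1.
n=2: (9249,680)∘(9249,680) = (9249·9249+185·680·680, 9249·680+680·9249) = (171088001,12578640)
n=3: (171088001,12578640)∘(9249,680) = (9249·171088001+185·680·12578640, 9249·12578640+680·171088001) = (3164785833249,232679682040)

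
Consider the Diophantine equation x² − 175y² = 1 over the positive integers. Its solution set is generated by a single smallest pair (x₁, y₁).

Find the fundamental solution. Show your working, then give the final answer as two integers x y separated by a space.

d=175: √d = [13; 4,2,1,2,4,26] (ℓ=6, even), read p_5/q_5
i=0: a=13 ⇒ p=13, q=1
i=1: a=4 ⇒ p=53, q=4
…
i=3: a=1 ⇒ p=172, q=13
i=4: a=2 ⇒ p=463, q=35
i=5: a=4 ⇒ p=2024, q=153
(x₁, y₁) = (2024, 153);  2024² − 175·153² = 1 ✓

2024 153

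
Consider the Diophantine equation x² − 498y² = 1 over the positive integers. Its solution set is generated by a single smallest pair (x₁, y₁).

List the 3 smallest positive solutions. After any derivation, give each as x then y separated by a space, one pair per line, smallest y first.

179777 8056
64639539457 2896567024
23241404969742401 1041472259739240

[22; 3,6,22,6,3,44] for √498; ℓ=6 ⇒ convergent index 5
i=0: a=22 ⇒ p=22, q=1
…
i=4: a=6 ⇒ p=56794, q=2545
i=5: a=3 ⇒ p=179777, q=8056
fundamental: x₁=179777, y₁=8056  (since 32319769729 − 498·64899136 = 1)
k=2:  x_2 = 179777·179777+498·8056·8056 = 64639539457,  y_2 = 179777·8056+8056·179777 = 2896567024
k=3:  x_3 = 179777·64639539457+498·8056·2896567024 = 23241404969742401,  y_3 = 179777·2896567024+8056·64639539457 = 1041472259739240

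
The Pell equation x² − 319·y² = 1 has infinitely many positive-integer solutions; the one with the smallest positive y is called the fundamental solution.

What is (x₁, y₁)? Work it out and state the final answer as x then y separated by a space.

[17; 1,6,5,1,4,…,6,1,34] for √319; ℓ=14 ⇒ convergent index 13
a_0=17:  p_0=17·1+0=17,  q_0=17·0+1=1
…
a_3=5:  p_3=5·125+18=643,  q_3=5·7+1=36
…
a_10=1:  p_10=1·250816+58797=309613,  q_10=1·14043+3292=17335
a_11=5:  p_11=5·309613+250816=1798881,  q_11=5·17335+14043=100718
a_12=6:  p_12=6·1798881+309613=11102899,  q_12=6·100718+17335=621643
a_13=1:  p_13=1·11102899+1798881=12901780,  q_13=1·621643+100718=722361
→ (12901780, 722361).  Check: 12901780²=166455927168400, 319·722361²=166455927168399, difference 1.

12901780 722361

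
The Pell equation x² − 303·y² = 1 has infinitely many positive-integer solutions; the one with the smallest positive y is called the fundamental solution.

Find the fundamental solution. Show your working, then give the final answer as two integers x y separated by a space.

√303 → a₀=17, period (2,2,5,2,2,34); ℓ=6 even so k=5
i=0: a=17 ⇒ p=17, q=1
i=1: a=2 ⇒ p=35, q=2
…
i=3: a=5 ⇒ p=470, q=27
i=4: a=2 ⇒ p=1027, q=59
i=5: a=2 ⇒ p=2524, q=145
fundamental: x₁=2524, y₁=145  (since 6370576 − 303·21025 = 1)

2524 145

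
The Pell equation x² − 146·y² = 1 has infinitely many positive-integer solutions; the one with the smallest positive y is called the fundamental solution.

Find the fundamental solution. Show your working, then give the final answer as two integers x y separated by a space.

145 12

√146 → a₀=12, period (12,24); ℓ=2 even so k=1
step 0: (12, 1)  from 12·(1,0) + (0,1)
step 1: (145, 12)  from 12·(12,1) + (1,0)
fundamental: x₁=145, y₁=12  (since 21025 − 146·144 = 1)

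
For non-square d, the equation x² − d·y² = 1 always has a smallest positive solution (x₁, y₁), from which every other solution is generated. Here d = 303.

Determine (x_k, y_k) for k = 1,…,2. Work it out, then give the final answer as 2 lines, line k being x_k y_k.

√303 = [17; 2,2,5,2,2,34, …], period ℓ=6 (even) → k=5
step 0: (17, 1)  from 17·(1,0) + (0,1)
step 1: (35, 2)  from 2·(17,1) + (1,0)
…
step 3: (470, 27)  from 5·(87,5) + (35,2)
step 4: (1027, 59)  from 2·(470,27) + (87,5)
step 5: (2524, 145)  from 2·(1027,59) + (470,27)
→ (2524, 145).  Check: 2524²=6370576, 303·145²=6370575, difference 1.
(x_2, y_2) = (2524·2524 + 303·145·145, 2524·145 + 145·2524) = (12741151, 731960)

2524 145
12741151 731960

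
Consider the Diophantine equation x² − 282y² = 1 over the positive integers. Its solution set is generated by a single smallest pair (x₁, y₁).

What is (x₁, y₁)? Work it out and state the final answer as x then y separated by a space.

2351 140

√282 = [16; 1,3,1,4,1,3,1,32, …], period ℓ=8 (even) → k=7
i=0: a=16 ⇒ p=16, q=1
…
i=6: a=3 ⇒ p=1864, q=111
i=7: a=1 ⇒ p=2351, q=140
(x₁, y₁) = (2351, 140);  2351² − 282·140² = 1 ✓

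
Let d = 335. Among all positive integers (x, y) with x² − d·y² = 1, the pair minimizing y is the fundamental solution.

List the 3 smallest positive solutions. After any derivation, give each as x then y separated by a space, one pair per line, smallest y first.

604 33
729631 39864
881393644 48155679

√335 = [18; 3,3,3,36, …], period ℓ=4 (even) → k=3
i=0: a=18 ⇒ p=18, q=1
…
i=2: a=3 ⇒ p=183, q=10
i=3: a=3 ⇒ p=604, q=33
fundamental: x₁=604, y₁=33  (since 364816 − 335·1089 = 1)
(604+33√335)^2 = 729631 + 39864√335
(604+33√335)^3 = 881393644 + 48155679√335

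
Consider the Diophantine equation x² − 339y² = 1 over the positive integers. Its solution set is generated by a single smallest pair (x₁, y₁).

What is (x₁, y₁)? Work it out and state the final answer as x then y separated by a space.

[18; 2,2,2,1,17,1,2,2,2,36] for √339; ℓ=10 ⇒ convergent index 9
k=0  a_k=18  p_k/q_k = 18/1
k=1  a_k=2  p_k/q_k = 37/2
k=2  a_k=2  p_k/q_k = 92/5
…
k=4  a_k=1  p_k/q_k = 313/17
k=5  a_k=17  p_k/q_k = 5542/301
…
k=8  a_k=2  p_k/q_k = 40359/2192
k=9  a_k=2  p_k/q_k = 97970/5321
fundamental: x₁=97970, y₁=5321  (since 9598120900 − 339·28313041 = 1)

97970 5321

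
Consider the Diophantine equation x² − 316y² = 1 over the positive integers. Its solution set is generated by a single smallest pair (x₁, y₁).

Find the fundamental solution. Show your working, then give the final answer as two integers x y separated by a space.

√316 = [17; 1,3,2,8,2,3,1,34, …], period ℓ=8 (even) → k=7
k=0  a_k=17  p_k/q_k = 17/1
…
k=2  a_k=3  p_k/q_k = 71/4
k=3  a_k=2  p_k/q_k = 160/9
…
k=5  a_k=2  p_k/q_k = 2862/161
k=6  a_k=3  p_k/q_k = 9937/559
k=7  a_k=1  p_k/q_k = 12799/720
→ (12799, 720).  Check: 12799²=163814401, 316·720²=163814400, difference 1.

12799 720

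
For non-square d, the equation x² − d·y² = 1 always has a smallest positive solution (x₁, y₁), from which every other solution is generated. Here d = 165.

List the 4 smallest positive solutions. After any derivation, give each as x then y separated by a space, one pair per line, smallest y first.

1079 84
2328481 181272
5024860919 391184892
10843647534721 844176815664

√165 = [12; 1,5,2,5,1,24, …], period ℓ=6 (even) → k=5
k=0  a_k=12  p_k/q_k = 12/1
k=1  a_k=1  p_k/q_k = 13/1
k=2  a_k=5  p_k/q_k = 77/6
k=3  a_k=2  p_k/q_k = 167/13
k=4  a_k=5  p_k/q_k = 912/71
k=5  a_k=1  p_k/q_k = 1079/84
(x₁, y₁) = (1079, 84);  1079² − 165·84² = 1 ✓
(x_2, y_2) = (1079·1079 + 165·84·84, 1079·84 + 84·1079) = (2328481, 181272)
(x_3, y_3) = (1079·2328481 + 165·84·181272, 1079·181272 + 84·2328481) = (5024860919, 391184892)
(x_4, y_4) = (1079·5024860919 + 165·84·391184892, 1079·391184892 + 84·5024860919) = (10843647534721, 844176815664)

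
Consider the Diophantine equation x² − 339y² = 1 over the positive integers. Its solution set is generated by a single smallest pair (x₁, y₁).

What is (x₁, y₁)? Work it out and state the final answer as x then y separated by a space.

√339 = [18; 2,2,2,1,17,1,2,2,2,36, …], period ℓ=10 (even) → k=9
a_0=18:  p_0=18·1+0=18,  q_0=18·0+1=1
a_1=2:  p_1=2·18+1=37,  q_1=2·1+0=2
a_2=2:  p_2=2·37+18=92,  q_2=2·2+1=5
…
a_4=1:  p_4=1·221+92=313,  q_4=1·12+5=17
a_5=17:  p_5=17·313+221=5542,  q_5=17·17+12=301
…
a_7=2:  p_7=2·5855+5542=17252,  q_7=2·318+301=937
a_8=2:  p_8=2·17252+5855=40359,  q_8=2·937+318=2192
a_9=2:  p_9=2·40359+17252=97970,  q_9=2·2192+937=5321
(x₁, y₁) = (97970, 5321);  97970² − 339·5321² = 1 ✓

97970 5321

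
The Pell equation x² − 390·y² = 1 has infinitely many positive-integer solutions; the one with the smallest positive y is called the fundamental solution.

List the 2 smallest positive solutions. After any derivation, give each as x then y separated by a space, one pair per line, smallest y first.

79 4
12481 632

√390 → a₀=19, period (1,2,1,38); ℓ=4 even so k=3
a_0=19:  p_0=19·1+0=19,  q_0=19·0+1=1
…
a_2=2:  p_2=2·20+19=59,  q_2=2·1+1=3
a_3=1:  p_3=1·59+20=79,  q_3=1·3+1=4
→ (79, 4).  Check: 79²=6241, 390·4²=6240, difference 1.
k=2:  x_2 = 79·79+390·4·4 = 12481,  y_2 = 79·4+4·79 = 632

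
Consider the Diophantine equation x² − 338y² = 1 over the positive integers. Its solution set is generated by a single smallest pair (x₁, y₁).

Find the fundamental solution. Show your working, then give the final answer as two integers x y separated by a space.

√338 = [18; 2,1,1,2,36, …], period ℓ=5 (odd) → k=9
k=0  a_k=18  p_k/q_k = 18/1
k=1  a_k=2  p_k/q_k = 37/2
k=2  a_k=1  p_k/q_k = 55/3
k=3  a_k=1  p_k/q_k = 92/5
k=4  a_k=2  p_k/q_k = 239/13
k=5  a_k=36  p_k/q_k = 8696/473
k=6  a_k=2  p_k/q_k = 17631/959
k=7  a_k=1  p_k/q_k = 26327/1432
k=8  a_k=1  p_k/q_k = 43958/2391
k=9  a_k=2  p_k/q_k = 114243/6214
(x₁, y₁) = (114243, 6214);  114243² − 338·6214² = 1 ✓

114243 6214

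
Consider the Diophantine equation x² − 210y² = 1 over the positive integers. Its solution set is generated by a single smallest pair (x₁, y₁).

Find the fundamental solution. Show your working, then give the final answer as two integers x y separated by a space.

[14; 2,28] for √210; ℓ=2 ⇒ convergent index 1
a_0=14:  p_0=14·1+0=14,  q_0=14·0+1=1
a_1=2:  p_1=2·14+1=29,  q_1=2·1+0=2
→ (29, 2).  Check: 29²=841, 210·2²=840, difference 1.

29 2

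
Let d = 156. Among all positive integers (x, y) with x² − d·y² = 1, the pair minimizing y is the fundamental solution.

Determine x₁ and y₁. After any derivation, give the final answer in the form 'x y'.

25 2

√156 → a₀=12, period (2,24); ℓ=2 even so k=1
k=0  a_k=12  p_k/q_k = 12/1
k=1  a_k=2  p_k/q_k = 25/2
→ (25, 2).  Check: 25²=625, 156·2²=624, difference 1.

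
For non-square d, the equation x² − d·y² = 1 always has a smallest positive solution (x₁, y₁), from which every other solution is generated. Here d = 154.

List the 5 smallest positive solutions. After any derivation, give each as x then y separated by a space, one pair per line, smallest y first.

21295 1716
906954049 73084440
38627172925615 3112666297884
1645131293994988801 132568457553795120
70066141772619400108975 5646090604103467862916

√154 → a₀=12, period (2,2,3,1,2,1,3,2,2,24); ℓ=10 even so k=9
a_0=12:  p_0=12·1+0=12,  q_0=12·0+1=1
a_1=2:  p_1=2·12+1=25,  q_1=2·1+0=2
a_2=2:  p_2=2·25+12=62,  q_2=2·2+1=5
…
a_4=1:  p_4=1·211+62=273,  q_4=1·17+5=22
…
a_6=1:  p_6=1·757+273=1030,  q_6=1·61+22=83
a_7=3:  p_7=3·1030+757=3847,  q_7=3·83+61=310
a_8=2:  p_8=2·3847+1030=8724,  q_8=2·310+83=703
a_9=2:  p_9=2·8724+3847=21295,  q_9=2·703+310=1716
→ (21295, 1716).  Check: 21295²=453477025, 154·1716²=453477024, difference 1.
(21295+1716√154)^2 = 906954049 + 73084440√154
(21295+1716√154)^3 = 38627172925615 + 3112666297884√154
(21295+1716√154)^4 = 1645131293994988801 + 132568457553795120√154
(21295+1716√154)^5 = 70066141772619400108975 + 5646090604103467862916√154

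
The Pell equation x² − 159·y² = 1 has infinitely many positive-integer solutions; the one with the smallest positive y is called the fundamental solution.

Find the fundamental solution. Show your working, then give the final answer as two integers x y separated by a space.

1324 105

d=159: √d = [12; 1,1,1,1,3,1,1,1,1,24] (ℓ=10, even), read p_9/q_9
step 0: (12, 1)  from 12·(1,0) + (0,1)
step 1: (13, 1)  from 1·(12,1) + (1,0)
step 2: (25, 2)  from 1·(13,1) + (12,1)
step 3: (38, 3)  from 1·(25,2) + (13,1)
…
step 7: (517, 41)  from 1·(290,23) + (227,18)
step 8: (807, 64)  from 1·(517,41) + (290,23)
step 9: (1324, 105)  from 1·(807,64) + (517,41)
fundamental: x₁=1324, y₁=105  (since 1752976 − 159·11025 = 1)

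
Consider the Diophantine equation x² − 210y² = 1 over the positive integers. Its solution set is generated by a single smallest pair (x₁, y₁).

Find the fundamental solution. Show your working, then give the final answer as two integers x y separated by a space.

√210 → a₀=14, period (2,28); ℓ=2 even so k=1
k=0  a_k=14  p_k/q_k = 14/1
k=1  a_k=2  p_k/q_k = 29/2
fundamental: x₁=29, y₁=2  (since 841 − 210·4 = 1)

29 2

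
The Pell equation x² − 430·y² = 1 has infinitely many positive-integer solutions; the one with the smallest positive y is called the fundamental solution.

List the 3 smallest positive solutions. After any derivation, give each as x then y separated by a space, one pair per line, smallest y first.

d=430: √d = [20; 1,2,1,3,1,…,2,1,40] (ℓ=14, even), read p_13/q_13
i=0: a=20 ⇒ p=20, q=1
…
i=8: a=6 ⇒ p=133439, q=6435
…
i=12: a=2 ⇒ p=2107880, q=101651
i=13: a=1 ⇒ p=2862251, q=138030
(x₁, y₁) = (2862251, 138030);  2862251² − 430·138030² = 1 ✓
n=2: (2862251,138030)∘(2862251,138030) = (2862251·2862251+430·138030·138030, 2862251·138030+138030·2862251) = (16384961574001,790153011060)
n=3: (16384961574001,790153011060)∘(2862251,138030) = (2862251·16384961574001+430·138030·790153011060, 2862251·790153011060+138030·16384961574001) = (93795745300289010251,4523232492118854090)

2862251 138030
16384961574001 790153011060
93795745300289010251 4523232492118854090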